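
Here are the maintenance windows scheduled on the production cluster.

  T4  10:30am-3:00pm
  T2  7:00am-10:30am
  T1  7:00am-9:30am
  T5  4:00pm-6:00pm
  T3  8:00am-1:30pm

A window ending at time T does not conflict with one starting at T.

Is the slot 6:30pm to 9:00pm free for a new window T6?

Yes — the slot is free

T1: ends 9:30am at or before T6 starts 6:30pm → clear.
T2: ends 10:30am at or before T6 starts 6:30pm → clear.
T3: ends 1:30pm at or before T6 starts 6:30pm → clear.
T4: ends 3:00pm at or before T6 starts 6:30pm → clear.
T5: ends 6:00pm at or before T6 starts 6:30pm → clear.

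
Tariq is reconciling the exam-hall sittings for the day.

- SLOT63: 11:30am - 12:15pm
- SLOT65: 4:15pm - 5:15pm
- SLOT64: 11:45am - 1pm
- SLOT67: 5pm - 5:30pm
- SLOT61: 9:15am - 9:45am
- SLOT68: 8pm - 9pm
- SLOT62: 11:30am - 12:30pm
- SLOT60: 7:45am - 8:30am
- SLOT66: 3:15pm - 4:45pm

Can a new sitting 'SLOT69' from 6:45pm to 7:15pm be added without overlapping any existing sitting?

SLOT60: ends 8:30am at or before SLOT69 starts 6:45pm → clear.
SLOT61: ends 9:45am at or before SLOT69 starts 6:45pm → clear.
SLOT62: ends 12:30pm at or before SLOT69 starts 6:45pm → clear.
SLOT63: ends 12:15pm at or before SLOT69 starts 6:45pm → clear.
SLOT64: ends 1pm at or before SLOT69 starts 6:45pm → clear.
SLOT66: ends 4:45pm at or before SLOT69 starts 6:45pm → clear.
SLOT65: ends 5:15pm at or before SLOT69 starts 6:45pm → clear.
SLOT67: ends 5:30pm at or before SLOT69 starts 6:45pm → clear.
SLOT68: starts 8pm at or after SLOT69 ends 7:15pm → clear.

Yes — the slot is free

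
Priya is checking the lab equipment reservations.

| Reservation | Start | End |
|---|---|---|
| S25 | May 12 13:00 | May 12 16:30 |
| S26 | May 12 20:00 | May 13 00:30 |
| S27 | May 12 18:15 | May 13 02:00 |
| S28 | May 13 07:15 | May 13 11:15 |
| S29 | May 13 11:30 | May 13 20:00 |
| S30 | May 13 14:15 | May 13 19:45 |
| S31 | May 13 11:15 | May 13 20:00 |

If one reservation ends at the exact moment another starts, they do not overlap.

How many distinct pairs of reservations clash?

4

Sorted by start: S25, S27, S26, S28, S31, S29, S30.
S27 starts after S25 ends, so S25 has no further overlaps.
S26 starts before S27 ends → S27 and S26 overlap.
S28 starts after S27 ends, so S27 has no further overlaps.
S28 starts after S26 ends, so S26 has no further overlaps.
S31 starts exactly when S28 ends (back-to-back, no overlap), so S28 has no further overlaps.
S29 starts before S31 ends → S31 and S29 overlap.
S30 starts before S31 ends → S31 and S30 overlap.
S30 starts before S29 ends → S29 and S30 overlap.
Overlapping pairs: S26 & S27, S29 & S30, S29 & S31, S30 & S31 — 4 in total.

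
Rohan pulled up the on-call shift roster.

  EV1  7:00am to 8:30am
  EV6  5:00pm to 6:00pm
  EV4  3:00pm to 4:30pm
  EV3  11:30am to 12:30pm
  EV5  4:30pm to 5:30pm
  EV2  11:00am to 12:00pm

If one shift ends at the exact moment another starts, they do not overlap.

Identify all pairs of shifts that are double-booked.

Sorted by start: EV1, EV2, EV3, EV4, EV5, EV6.
EV2 starts after EV1 ends — done with EV1.
EV3 starts before EV2 ends → EV2 and EV3 overlap.
EV4 starts after EV2 ends — done with EV2.
EV4 starts after EV3 ends — done with EV3.
EV5 starts exactly when EV4 ends (back-to-back, no overlap) — done with EV4.
EV6 starts before EV5 ends → EV5 and EV6 overlap.

EV2 & EV3, EV5 & EV6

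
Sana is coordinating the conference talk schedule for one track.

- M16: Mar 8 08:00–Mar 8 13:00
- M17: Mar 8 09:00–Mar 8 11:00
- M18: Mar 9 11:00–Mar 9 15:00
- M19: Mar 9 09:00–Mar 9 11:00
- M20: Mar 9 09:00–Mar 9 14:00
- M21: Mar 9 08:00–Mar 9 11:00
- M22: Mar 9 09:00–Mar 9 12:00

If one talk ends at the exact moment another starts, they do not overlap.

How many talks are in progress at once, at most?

Walk through starts and ends in time order (an end at T is processed before a start at T):
Mar 8 08:00 start M16 → 1
Mar 8 09:00 start M17 → 2
Mar 8 11:00 end M17 → 1
Mar 8 13:00 end M16 → 0
Mar 9 08:00 start M21 → 1
Mar 9 09:00 start M19 → 2
Mar 9 09:00 start M20 → 3
Mar 9 09:00 start M22 → 4
Mar 9 11:00 end M19 → 3
Mar 9 11:00 end M21 → 2
Mar 9 11:00 start M18 → 3
Mar 9 12:00 end M22 → 2
Mar 9 14:00 end M20 → 1
Mar 9 15:00 end M18 → 0
Peak is 4, at Mar 9 09:00 (M19, M20, M21, M22).

4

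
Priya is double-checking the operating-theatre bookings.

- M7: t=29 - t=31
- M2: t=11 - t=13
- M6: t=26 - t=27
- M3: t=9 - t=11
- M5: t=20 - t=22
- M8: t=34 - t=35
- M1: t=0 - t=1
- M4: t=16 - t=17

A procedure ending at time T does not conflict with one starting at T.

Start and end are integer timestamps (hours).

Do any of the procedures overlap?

No

Two intervals overlap when each starts before the other ends.
Sorted by start: M1, M3, M2, M4, M5, M6, M7, M8.
M3 starts after M1 ends, so nothing later overlaps M1 either.
M2 starts exactly when M3 ends (back-to-back, no overlap), so nothing later overlaps M3 either.
M4 starts after M2 ends, so nothing later overlaps M2 either.
M5 starts after M4 ends, so nothing later overlaps M4 either.
M6 starts after M5 ends, so nothing later overlaps M5 either.
M7 starts after M6 ends, so nothing later overlaps M6 either.
M8 starts after M7 ends.
Every pair is clear; the schedule has no overlaps.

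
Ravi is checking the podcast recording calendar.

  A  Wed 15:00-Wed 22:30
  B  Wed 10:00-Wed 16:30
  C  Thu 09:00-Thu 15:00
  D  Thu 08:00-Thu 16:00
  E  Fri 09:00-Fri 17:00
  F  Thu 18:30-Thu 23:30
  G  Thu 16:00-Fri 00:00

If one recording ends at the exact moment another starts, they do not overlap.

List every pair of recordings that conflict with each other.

Sorted by start: B, A, D, C, G, F, E.
A starts before B ends → B and A overlap.
D starts after B ends, so nothing later overlaps B either.
D starts after A ends, so nothing later overlaps A either.
C starts before D ends → D and C overlap.
G starts exactly when D ends (back-to-back, no overlap), so nothing later overlaps D either.
G starts after C ends, so nothing later overlaps C either.
F starts before G ends → G and F overlap.
E starts after G ends.
E starts after F ends.

A & B, C & D, F & G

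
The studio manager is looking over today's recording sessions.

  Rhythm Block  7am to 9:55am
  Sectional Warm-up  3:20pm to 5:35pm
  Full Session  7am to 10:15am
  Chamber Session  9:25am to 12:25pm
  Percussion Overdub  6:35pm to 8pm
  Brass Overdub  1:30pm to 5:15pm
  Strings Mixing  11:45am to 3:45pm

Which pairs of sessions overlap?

Brass Overdub & Sectional Warm-up, Brass Overdub & Strings Mixing, Chamber Session & Full Session, Chamber Session & Rhythm Block, Chamber Session & Strings Mixing, Full Session & Rhythm Block, Sectional Warm-up & Strings Mixing

Sorted by start: Full Session, Rhythm Block, Chamber Session, Strings Mixing, Brass Overdub, Sectional Warm-up, Percussion Overdub.
Rhythm Block starts before Full Session ends → Full Session and Rhythm Block overlap.
Chamber Session starts before Full Session ends → Full Session and Chamber Session overlap.
Strings Mixing starts after Full Session ends, so nothing later overlaps Full Session either.
Chamber Session starts before Rhythm Block ends → Rhythm Block and Chamber Session overlap.
Strings Mixing starts after Rhythm Block ends, so nothing later overlaps Rhythm Block either.
Strings Mixing starts before Chamber Session ends → Chamber Session and Strings Mixing overlap.
Brass Overdub starts after Chamber Session ends, so nothing later overlaps Chamber Session either.
Brass Overdub starts before Strings Mixing ends → Strings Mixing and Brass Overdub overlap.
Sectional Warm-up starts before Strings Mixing ends → Strings Mixing and Sectional Warm-up overlap.
Percussion Overdub starts after Strings Mixing ends.
Sectional Warm-up starts before Brass Overdub ends → Brass Overdub and Sectional Warm-up overlap.
Percussion Overdub starts after Brass Overdub ends.
Percussion Overdub starts after Sectional Warm-up ends.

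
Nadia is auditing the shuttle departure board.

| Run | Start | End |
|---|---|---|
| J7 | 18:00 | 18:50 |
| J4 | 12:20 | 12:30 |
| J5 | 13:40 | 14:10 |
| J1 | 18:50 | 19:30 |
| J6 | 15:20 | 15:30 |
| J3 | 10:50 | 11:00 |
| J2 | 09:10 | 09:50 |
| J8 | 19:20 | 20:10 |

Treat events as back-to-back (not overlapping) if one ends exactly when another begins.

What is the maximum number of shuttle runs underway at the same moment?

Sort all start/end points and keep a running count:
09:10 start J2 → 1
09:50 end J2 → 0
10:50 start J3 → 1
11:00 end J3 → 0
12:20 start J4 → 1
12:30 end J4 → 0
13:40 start J5 → 1
14:10 end J5 → 0
15:20 start J6 → 1
15:30 end J6 → 0
18:00 start J7 → 1
18:50 end J7 → 0
18:50 start J1 → 1
19:20 start J8 → 2
19:30 end J1 → 1
20:10 end J8 → 0
Peak is 2, at 19:20 (J1, J8).

2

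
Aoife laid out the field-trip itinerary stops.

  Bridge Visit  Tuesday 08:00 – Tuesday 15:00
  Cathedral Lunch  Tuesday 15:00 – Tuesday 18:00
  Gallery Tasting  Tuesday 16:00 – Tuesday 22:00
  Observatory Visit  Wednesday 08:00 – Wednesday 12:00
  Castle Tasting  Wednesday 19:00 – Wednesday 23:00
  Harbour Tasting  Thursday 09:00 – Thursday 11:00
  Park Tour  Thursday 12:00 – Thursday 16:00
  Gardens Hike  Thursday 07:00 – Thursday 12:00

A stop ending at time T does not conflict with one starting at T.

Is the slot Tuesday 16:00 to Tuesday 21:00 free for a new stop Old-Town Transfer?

Bridge Visit: ends Tuesday 15:00 at or before Old-Town Transfer starts Tuesday 16:00 → clear.
Cathedral Lunch: starts Tuesday 15:00 before Old-Town Transfer ends Tuesday 21:00, and ends Tuesday 18:00 after Old-Town Transfer starts Tuesday 16:00 → overlap.
Gallery Tasting: starts Tuesday 16:00 before Old-Town Transfer ends Tuesday 21:00, and ends Tuesday 22:00 after Old-Town Transfer starts Tuesday 16:00 → overlap.
Observatory Visit: starts Wednesday 08:00 at or after Old-Town Transfer ends Tuesday 21:00 → clear.
Castle Tasting: starts Wednesday 19:00 at or after Old-Town Transfer ends Tuesday 21:00 → clear.
Gardens Hike: starts Thursday 07:00 at or after Old-Town Transfer ends Tuesday 21:00 → clear.
Harbour Tasting: starts Thursday 09:00 at or after Old-Town Transfer ends Tuesday 21:00 → clear.
Park Tour: starts Thursday 12:00 at or after Old-Town Transfer ends Tuesday 21:00 → clear.
Old-Town Transfer overlaps Cathedral Lunch, Gallery Tasting.

No — it overlaps Cathedral Lunch, Gallery Tasting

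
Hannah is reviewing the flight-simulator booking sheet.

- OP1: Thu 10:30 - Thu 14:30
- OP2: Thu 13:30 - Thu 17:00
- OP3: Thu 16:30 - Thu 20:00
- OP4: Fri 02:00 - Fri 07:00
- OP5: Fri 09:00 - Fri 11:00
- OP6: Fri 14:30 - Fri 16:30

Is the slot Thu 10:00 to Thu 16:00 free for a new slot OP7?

No — it overlaps OP1, OP2

OP1: starts Thu 10:30 before OP7 ends Thu 16:00, and ends Thu 14:30 after OP7 starts Thu 10:00 → overlap.
OP2: starts Thu 13:30 before OP7 ends Thu 16:00, and ends Thu 17:00 after OP7 starts Thu 10:00 → overlap.
OP3: starts Thu 16:30 at or after OP7 ends Thu 16:00 → clear.
OP4: starts Fri 02:00 at or after OP7 ends Thu 16:00 → clear.
OP5: starts Fri 09:00 at or after OP7 ends Thu 16:00 → clear.
OP6: starts Fri 14:30 at or after OP7 ends Thu 16:00 → clear.
OP7 overlaps OP1, OP2.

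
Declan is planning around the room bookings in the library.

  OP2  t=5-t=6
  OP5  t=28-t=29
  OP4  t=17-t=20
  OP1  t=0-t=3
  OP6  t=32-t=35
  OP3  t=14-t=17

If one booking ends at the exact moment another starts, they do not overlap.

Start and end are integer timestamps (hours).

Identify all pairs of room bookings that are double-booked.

none

Sorted by start: OP1, OP2, OP3, OP4, OP5, OP6.
OP2 starts after OP1 ends — done with OP1.
OP3 starts after OP2 ends — done with OP2.
OP4 starts exactly when OP3 ends (back-to-back, no overlap) — done with OP3.
OP5 starts after OP4 ends — done with OP4.
OP6 starts after OP5 ends.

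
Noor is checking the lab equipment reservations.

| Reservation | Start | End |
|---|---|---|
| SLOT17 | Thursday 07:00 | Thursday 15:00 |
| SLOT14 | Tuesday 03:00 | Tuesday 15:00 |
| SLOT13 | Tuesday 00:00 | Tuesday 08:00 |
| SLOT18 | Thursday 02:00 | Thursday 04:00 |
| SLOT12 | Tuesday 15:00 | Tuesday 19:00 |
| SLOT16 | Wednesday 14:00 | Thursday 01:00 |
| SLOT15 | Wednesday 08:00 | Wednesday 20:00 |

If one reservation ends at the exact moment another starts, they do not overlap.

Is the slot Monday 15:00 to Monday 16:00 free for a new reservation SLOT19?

Yes — the slot is free

SLOT13: starts Tuesday 00:00 at or after SLOT19 ends Monday 16:00 → clear.
SLOT14: starts Tuesday 03:00 at or after SLOT19 ends Monday 16:00 → clear.
SLOT12: starts Tuesday 15:00 at or after SLOT19 ends Monday 16:00 → clear.
SLOT15: starts Wednesday 08:00 at or after SLOT19 ends Monday 16:00 → clear.
SLOT16: starts Wednesday 14:00 at or after SLOT19 ends Monday 16:00 → clear.
SLOT18: starts Thursday 02:00 at or after SLOT19 ends Monday 16:00 → clear.
SLOT17: starts Thursday 07:00 at or after SLOT19 ends Monday 16:00 → clear.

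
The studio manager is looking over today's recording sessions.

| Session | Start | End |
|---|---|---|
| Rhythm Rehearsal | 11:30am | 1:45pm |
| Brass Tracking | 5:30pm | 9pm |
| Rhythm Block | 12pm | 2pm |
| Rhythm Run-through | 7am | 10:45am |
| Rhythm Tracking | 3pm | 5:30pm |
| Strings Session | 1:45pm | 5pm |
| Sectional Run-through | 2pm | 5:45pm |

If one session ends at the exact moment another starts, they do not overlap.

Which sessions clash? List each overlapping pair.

Brass Tracking & Sectional Run-through, Rhythm Block & Rhythm Rehearsal, Rhythm Block & Strings Session, Rhythm Tracking & Sectional Run-through, Rhythm Tracking & Strings Session, Sectional Run-through & Strings Session

Sorted by start: Rhythm Run-through, Rhythm Rehearsal, Rhythm Block, Strings Session, Sectional Run-through, Rhythm Tracking, Brass Tracking.
Rhythm Rehearsal starts after Rhythm Run-through ends, so nothing later overlaps Rhythm Run-through either.
Rhythm Block starts before Rhythm Rehearsal ends → Rhythm Rehearsal and Rhythm Block overlap.
Strings Session starts exactly when Rhythm Rehearsal ends (back-to-back, no overlap), so nothing later overlaps Rhythm Rehearsal either.
Strings Session starts before Rhythm Block ends → Rhythm Block and Strings Session overlap.
Sectional Run-through starts exactly when Rhythm Block ends (back-to-back, no overlap), so nothing later overlaps Rhythm Block either.
Sectional Run-through starts before Strings Session ends → Strings Session and Sectional Run-through overlap.
Rhythm Tracking starts before Strings Session ends → Strings Session and Rhythm Tracking overlap.
Brass Tracking starts after Strings Session ends.
Rhythm Tracking starts before Sectional Run-through ends → Sectional Run-through and Rhythm Tracking overlap.
Brass Tracking starts before Sectional Run-through ends → Sectional Run-through and Brass Tracking overlap.
Brass Tracking starts exactly when Rhythm Tracking ends (back-to-back, no overlap).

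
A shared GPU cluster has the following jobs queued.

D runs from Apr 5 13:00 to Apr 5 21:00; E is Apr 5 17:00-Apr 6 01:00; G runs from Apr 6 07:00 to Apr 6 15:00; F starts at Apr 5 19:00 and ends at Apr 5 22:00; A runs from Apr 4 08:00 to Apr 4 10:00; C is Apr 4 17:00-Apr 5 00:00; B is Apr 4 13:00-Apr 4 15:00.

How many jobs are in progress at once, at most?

3

Walk through starts and ends in time order (an end at T is processed before a start at T):
Apr 4 08:00 start A → 1
Apr 4 10:00 end A → 0
Apr 4 13:00 start B → 1
Apr 4 15:00 end B → 0
Apr 4 17:00 start C → 1
Apr 5 00:00 end C → 0
Apr 5 13:00 start D → 1
Apr 5 17:00 start E → 2
Apr 5 19:00 start F → 3
Apr 5 21:00 end D → 2
Apr 5 22:00 end F → 1
Apr 6 01:00 end E → 0
Apr 6 07:00 start G → 1
Apr 6 15:00 end G → 0
Peak is 3, at Apr 5 19:00 (D, E, F).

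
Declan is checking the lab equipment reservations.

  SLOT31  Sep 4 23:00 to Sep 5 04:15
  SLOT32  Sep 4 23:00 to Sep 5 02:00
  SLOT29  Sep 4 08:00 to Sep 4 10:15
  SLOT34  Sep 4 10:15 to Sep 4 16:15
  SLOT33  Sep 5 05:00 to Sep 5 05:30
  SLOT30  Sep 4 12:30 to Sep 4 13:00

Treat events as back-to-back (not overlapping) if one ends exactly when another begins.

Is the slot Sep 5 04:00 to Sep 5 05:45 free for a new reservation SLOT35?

No — it overlaps SLOT31, SLOT33

SLOT29: ends Sep 4 10:15 at or before SLOT35 starts Sep 5 04:00 → clear.
SLOT34: ends Sep 4 16:15 at or before SLOT35 starts Sep 5 04:00 → clear.
SLOT30: ends Sep 4 13:00 at or before SLOT35 starts Sep 5 04:00 → clear.
SLOT31: starts Sep 4 23:00 before SLOT35 ends Sep 5 05:45, and ends Sep 5 04:15 after SLOT35 starts Sep 5 04:00 → overlap.
SLOT32: ends Sep 5 02:00 at or before SLOT35 starts Sep 5 04:00 → clear.
SLOT33: starts Sep 5 05:00 before SLOT35 ends Sep 5 05:45, and ends Sep 5 05:30 after SLOT35 starts Sep 5 04:00 → overlap.
SLOT35 overlaps SLOT31, SLOT33.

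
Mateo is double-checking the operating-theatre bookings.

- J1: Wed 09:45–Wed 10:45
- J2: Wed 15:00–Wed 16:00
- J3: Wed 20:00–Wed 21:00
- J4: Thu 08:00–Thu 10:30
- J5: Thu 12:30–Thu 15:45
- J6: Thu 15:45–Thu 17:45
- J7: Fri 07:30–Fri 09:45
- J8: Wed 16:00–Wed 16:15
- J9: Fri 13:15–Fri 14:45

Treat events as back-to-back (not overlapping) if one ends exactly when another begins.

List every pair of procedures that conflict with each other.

none

Check each pair: they overlap iff neither finishes before the other starts.
Sorted by start: J1, J2, J8, J3, J4, J5, J6, J7, J9.
J2 starts after J1 ends — done with J1.
J8 starts exactly when J2 ends (back-to-back, no overlap) — done with J2.
J3 starts after J8 ends — done with J8.
J4 starts after J3 ends — done with J3.
J5 starts after J4 ends — done with J4.
J6 starts exactly when J5 ends (back-to-back, no overlap) — done with J5.
J7 starts after J6 ends — done with J6.
J9 starts after J7 ends.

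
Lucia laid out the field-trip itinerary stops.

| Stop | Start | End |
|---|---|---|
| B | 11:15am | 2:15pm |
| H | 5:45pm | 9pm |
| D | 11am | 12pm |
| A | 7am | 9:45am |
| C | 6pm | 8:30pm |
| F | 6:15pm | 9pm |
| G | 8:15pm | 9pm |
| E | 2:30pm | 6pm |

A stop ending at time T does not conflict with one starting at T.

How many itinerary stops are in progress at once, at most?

Sweep the timeline, counting +1 at each start and −1 at each end (ends before starts at a tie):
7am start A → 1
9:45am end A → 0
11am start D → 1
11:15am start B → 2
12pm end D → 1
2:15pm end B → 0
2:30pm start E → 1
5:45pm start H → 2
6pm end E → 1
6pm start C → 2
6:15pm start F → 3
8:15pm start G → 4
8:30pm end C → 3
9pm end F → 2
9pm end G → 1
9pm end H → 0
Peak is 4, at 8:15pm (C, F, G, H).

4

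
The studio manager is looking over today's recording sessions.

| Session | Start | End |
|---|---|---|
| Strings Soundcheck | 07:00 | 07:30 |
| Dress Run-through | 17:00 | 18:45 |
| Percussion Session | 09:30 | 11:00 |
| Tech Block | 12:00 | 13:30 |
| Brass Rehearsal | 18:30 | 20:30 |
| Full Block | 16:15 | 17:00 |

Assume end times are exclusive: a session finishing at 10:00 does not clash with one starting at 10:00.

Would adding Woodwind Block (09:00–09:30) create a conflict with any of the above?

Strings Soundcheck: ends 07:30 at or before Woodwind Block starts 09:00 → clear.
Percussion Session: starts 09:30 at or after Woodwind Block ends 09:30 → clear.
Tech Block: starts 12:00 at or after Woodwind Block ends 09:30 → clear.
Full Block: starts 16:15 at or after Woodwind Block ends 09:30 → clear.
Dress Run-through: starts 17:00 at or after Woodwind Block ends 09:30 → clear.
Brass Rehearsal: starts 18:30 at or after Woodwind Block ends 09:30 → clear.

No — it doesn't clash with anything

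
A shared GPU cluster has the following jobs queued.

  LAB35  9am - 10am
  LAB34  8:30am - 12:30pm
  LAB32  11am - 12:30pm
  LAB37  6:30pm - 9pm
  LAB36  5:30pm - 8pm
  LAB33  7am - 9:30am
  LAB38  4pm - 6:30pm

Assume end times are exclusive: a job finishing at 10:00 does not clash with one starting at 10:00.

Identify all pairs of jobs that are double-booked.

Check each pair: they overlap iff neither finishes before the other starts.
Sorted by start: LAB33, LAB34, LAB35, LAB32, LAB38, LAB36, LAB37.
LAB34 starts before LAB33 ends → LAB33 and LAB34 overlap.
LAB35 starts before LAB33 ends → LAB33 and LAB35 overlap.
LAB32 starts after LAB33 ends — done with LAB33.
LAB35 starts before LAB34 ends → LAB34 and LAB35 overlap.
LAB32 starts before LAB34 ends → LAB34 and LAB32 overlap.
LAB38 starts after LAB34 ends — done with LAB34.
LAB32 starts after LAB35 ends — done with LAB35.
LAB38 starts after LAB32 ends — done with LAB32.
LAB36 starts before LAB38 ends → LAB38 and LAB36 overlap.
LAB37 starts exactly when LAB38 ends (back-to-back, no overlap).
LAB37 starts before LAB36 ends → LAB36 and LAB37 overlap.

LAB32 & LAB34, LAB33 & LAB34, LAB33 & LAB35, LAB34 & LAB35, LAB36 & LAB37, LAB36 & LAB38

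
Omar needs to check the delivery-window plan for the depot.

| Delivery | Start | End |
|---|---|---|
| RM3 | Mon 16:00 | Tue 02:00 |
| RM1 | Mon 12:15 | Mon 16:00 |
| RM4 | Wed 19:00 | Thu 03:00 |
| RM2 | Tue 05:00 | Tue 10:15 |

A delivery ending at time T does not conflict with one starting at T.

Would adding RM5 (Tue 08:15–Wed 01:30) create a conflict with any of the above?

Yes — it overlaps RM2

RM1: ends Mon 16:00 at or before RM5 starts Tue 08:15 → clear.
RM3: ends Tue 02:00 at or before RM5 starts Tue 08:15 → clear.
RM2: starts Tue 05:00 before RM5 ends Wed 01:30, and ends Tue 10:15 after RM5 starts Tue 08:15 → overlap.
RM4: starts Wed 19:00 at or after RM5 ends Wed 01:30 → clear.
RM5 overlaps RM2.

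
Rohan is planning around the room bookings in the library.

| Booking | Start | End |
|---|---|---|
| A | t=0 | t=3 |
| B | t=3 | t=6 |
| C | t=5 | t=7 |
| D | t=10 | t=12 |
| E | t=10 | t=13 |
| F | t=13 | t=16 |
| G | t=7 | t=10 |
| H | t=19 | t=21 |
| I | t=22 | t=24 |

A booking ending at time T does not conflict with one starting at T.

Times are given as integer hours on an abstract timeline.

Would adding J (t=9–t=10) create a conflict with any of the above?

Yes — it overlaps G

A: ends t=3 at or before J starts t=9 → clear.
B: ends t=6 at or before J starts t=9 → clear.
C: ends t=7 at or before J starts t=9 → clear.
G: starts t=7 before J ends t=10, and ends t=10 after J starts t=9 → overlap.
D: starts t=10 at or after J ends t=10 → clear.
E: starts t=10 at or after J ends t=10 → clear.
F: starts t=13 at or after J ends t=10 → clear.
H: starts t=19 at or after J ends t=10 → clear.
I: starts t=22 at or after J ends t=10 → clear.
J overlaps G.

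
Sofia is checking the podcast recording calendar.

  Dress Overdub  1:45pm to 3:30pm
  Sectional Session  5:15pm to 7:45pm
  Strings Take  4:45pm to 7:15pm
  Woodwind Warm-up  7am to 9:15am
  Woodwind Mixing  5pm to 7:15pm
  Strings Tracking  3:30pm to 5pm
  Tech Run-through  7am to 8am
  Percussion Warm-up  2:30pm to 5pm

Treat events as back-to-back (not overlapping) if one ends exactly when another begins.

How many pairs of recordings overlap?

Sorted by start: Woodwind Warm-up, Tech Run-through, Dress Overdub, Percussion Warm-up, Strings Tracking, Strings Take, Woodwind Mixing, Sectional Session.
Tech Run-through starts before Woodwind Warm-up ends → Woodwind Warm-up and Tech Run-through overlap.
Dress Overdub starts after Woodwind Warm-up ends, so Woodwind Warm-up has no further overlaps.
Dress Overdub starts after Tech Run-through ends, so Tech Run-through has no further overlaps.
Percussion Warm-up starts before Dress Overdub ends → Dress Overdub and Percussion Warm-up overlap.
Strings Tracking starts exactly when Dress Overdub ends (back-to-back, no overlap), so Dress Overdub has no further overlaps.
Strings Tracking starts before Percussion Warm-up ends → Percussion Warm-up and Strings Tracking overlap.
Strings Take starts before Percussion Warm-up ends → Percussion Warm-up and Strings Take overlap.
Woodwind Mixing starts exactly when Percussion Warm-up ends (back-to-back, no overlap), so Percussion Warm-up has no further overlaps.
Strings Take starts before Strings Tracking ends → Strings Tracking and Strings Take overlap.
Woodwind Mixing starts exactly when Strings Tracking ends (back-to-back, no overlap), so Strings Tracking has no further overlaps.
Woodwind Mixing starts before Strings Take ends → Strings Take and Woodwind Mixing overlap.
Sectional Session starts before Strings Take ends → Strings Take and Sectional Session overlap.
Sectional Session starts before Woodwind Mixing ends → Woodwind Mixing and Sectional Session overlap.
Overlapping pairs: Dress Overdub & Percussion Warm-up, Percussion Warm-up & Strings Take, Percussion Warm-up & Strings Tracking, Sectional Session & Strings Take, Sectional Session & Woodwind Mixing, Strings Take & Strings Tracking, Strings Take & Woodwind Mixing, Tech Run-through & Woodwind Warm-up — 8 in total.

8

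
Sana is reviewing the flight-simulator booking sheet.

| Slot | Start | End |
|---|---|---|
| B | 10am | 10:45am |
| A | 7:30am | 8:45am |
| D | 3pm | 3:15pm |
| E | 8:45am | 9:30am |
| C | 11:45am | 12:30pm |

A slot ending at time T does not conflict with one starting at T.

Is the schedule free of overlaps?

Sorted by start: A, E, B, C, D.
E starts exactly when A ends (back-to-back, no overlap) — done with A.
B starts after E ends — done with E.
C starts after B ends — done with B.
D starts after C ends.
Every pair is clear; the schedule has no overlaps.

Yes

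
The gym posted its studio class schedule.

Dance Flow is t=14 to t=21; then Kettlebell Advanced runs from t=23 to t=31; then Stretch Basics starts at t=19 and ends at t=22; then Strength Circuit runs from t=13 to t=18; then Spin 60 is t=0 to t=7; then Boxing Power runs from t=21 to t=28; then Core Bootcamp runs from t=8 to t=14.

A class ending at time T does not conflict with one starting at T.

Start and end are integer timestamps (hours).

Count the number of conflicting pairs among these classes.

Two intervals overlap when each starts before the other ends.
Sorted by start: Spin 60, Core Bootcamp, Strength Circuit, Dance Flow, Stretch Basics, Boxing Power, Kettlebell Advanced.
Core Bootcamp starts after Spin 60 ends, so nothing later overlaps Spin 60 either.
Strength Circuit starts before Core Bootcamp ends → Core Bootcamp and Strength Circuit overlap.
Dance Flow starts exactly when Core Bootcamp ends (back-to-back, no overlap), so nothing later overlaps Core Bootcamp either.
Dance Flow starts before Strength Circuit ends → Strength Circuit and Dance Flow overlap.
Stretch Basics starts after Strength Circuit ends, so nothing later overlaps Strength Circuit either.
Stretch Basics starts before Dance Flow ends → Dance Flow and Stretch Basics overlap.
Boxing Power starts exactly when Dance Flow ends (back-to-back, no overlap), so nothing later overlaps Dance Flow either.
Boxing Power starts before Stretch Basics ends → Stretch Basics and Boxing Power overlap.
Kettlebell Advanced starts after Stretch Basics ends.
Kettlebell Advanced starts before Boxing Power ends → Boxing Power and Kettlebell Advanced overlap.
Overlapping pairs: Boxing Power & Kettlebell Advanced, Boxing Power & Stretch Basics, Core Bootcamp & Strength Circuit, Dance Flow & Strength Circuit, Dance Flow & Stretch Basics — 5 in total.

5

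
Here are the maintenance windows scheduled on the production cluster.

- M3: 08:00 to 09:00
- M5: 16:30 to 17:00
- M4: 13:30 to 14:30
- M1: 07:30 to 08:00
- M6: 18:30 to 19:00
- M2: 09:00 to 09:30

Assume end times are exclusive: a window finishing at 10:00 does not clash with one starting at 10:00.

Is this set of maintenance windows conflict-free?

Check each pair: they overlap iff neither finishes before the other starts.
Sorted by start: M1, M3, M2, M4, M5, M6.
M3 starts exactly when M1 ends (back-to-back, no overlap), so nothing later overlaps M1 either.
M2 starts exactly when M3 ends (back-to-back, no overlap), so nothing later overlaps M3 either.
M4 starts after M2 ends, so nothing later overlaps M2 either.
M5 starts after M4 ends, so nothing later overlaps M4 either.
M6 starts after M5 ends.
Every pair is clear; the schedule has no overlaps.

Yes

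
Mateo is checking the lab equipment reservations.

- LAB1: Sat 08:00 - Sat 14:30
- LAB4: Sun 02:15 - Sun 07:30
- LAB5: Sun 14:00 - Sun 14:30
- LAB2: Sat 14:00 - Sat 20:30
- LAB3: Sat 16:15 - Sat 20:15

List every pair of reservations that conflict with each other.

Two intervals overlap when each starts before the other ends.
Sorted by start: LAB1, LAB2, LAB3, LAB4, LAB5.
LAB2 starts before LAB1 ends → LAB1 and LAB2 overlap.
LAB3 starts after LAB1 ends; LAB1 is clear from here.
LAB3 starts before LAB2 ends → LAB2 and LAB3 overlap.
LAB4 starts after LAB2 ends; LAB2 is clear from here.
LAB4 starts after LAB3 ends; LAB3 is clear from here.
LAB5 starts after LAB4 ends.

LAB1 & LAB2, LAB2 & LAB3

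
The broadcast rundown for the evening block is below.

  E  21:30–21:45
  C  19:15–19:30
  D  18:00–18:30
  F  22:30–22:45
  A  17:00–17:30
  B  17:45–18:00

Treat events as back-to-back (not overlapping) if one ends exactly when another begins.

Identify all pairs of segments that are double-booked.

no conflicts

Sorted by start: A, B, D, C, E, F.
B starts after A ends, so nothing later overlaps A either.
D starts exactly when B ends (back-to-back, no overlap), so nothing later overlaps B either.
C starts after D ends, so nothing later overlaps D either.
E starts after C ends, so nothing later overlaps C either.
F starts after E ends.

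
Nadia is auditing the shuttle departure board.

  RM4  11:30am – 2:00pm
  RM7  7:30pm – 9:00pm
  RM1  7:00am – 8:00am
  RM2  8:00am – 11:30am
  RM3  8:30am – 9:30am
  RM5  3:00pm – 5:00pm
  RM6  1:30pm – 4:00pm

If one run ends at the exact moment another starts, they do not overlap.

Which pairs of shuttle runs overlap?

Check each pair: they overlap iff neither finishes before the other starts.
Sorted by start: RM1, RM2, RM3, RM4, RM6, RM5, RM7.
RM2 starts exactly when RM1 ends (back-to-back, no overlap), so nothing later overlaps RM1 either.
RM3 starts before RM2 ends → RM2 and RM3 overlap.
RM4 starts exactly when RM2 ends (back-to-back, no overlap), so nothing later overlaps RM2 either.
RM4 starts after RM3 ends, so nothing later overlaps RM3 either.
RM6 starts before RM4 ends → RM4 and RM6 overlap.
RM5 starts after RM4 ends, so nothing later overlaps RM4 either.
RM5 starts before RM6 ends → RM6 and RM5 overlap.
RM7 starts after RM6 ends.
RM7 starts after RM5 ends.

RM2 & RM3, RM4 & RM6, RM5 & RM6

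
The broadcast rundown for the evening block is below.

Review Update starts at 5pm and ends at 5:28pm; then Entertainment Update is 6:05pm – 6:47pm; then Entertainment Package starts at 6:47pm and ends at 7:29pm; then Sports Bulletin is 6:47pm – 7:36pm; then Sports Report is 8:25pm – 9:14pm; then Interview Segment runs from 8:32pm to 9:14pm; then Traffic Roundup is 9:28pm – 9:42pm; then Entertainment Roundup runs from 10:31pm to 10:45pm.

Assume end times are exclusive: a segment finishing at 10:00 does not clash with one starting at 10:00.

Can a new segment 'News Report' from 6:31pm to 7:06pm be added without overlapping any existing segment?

Review Update: ends 5:28pm at or before News Report starts 6:31pm → clear.
Entertainment Update: starts 6:05pm before News Report ends 7:06pm, and ends 6:47pm after News Report starts 6:31pm → overlap.
Entertainment Package: starts 6:47pm before News Report ends 7:06pm, and ends 7:29pm after News Report starts 6:31pm → overlap.
Sports Bulletin: starts 6:47pm before News Report ends 7:06pm, and ends 7:36pm after News Report starts 6:31pm → overlap.
Sports Report: starts 8:25pm at or after News Report ends 7:06pm → clear.
Interview Segment: starts 8:32pm at or after News Report ends 7:06pm → clear.
Traffic Roundup: starts 9:28pm at or after News Report ends 7:06pm → clear.
Entertainment Roundup: starts 10:31pm at or after News Report ends 7:06pm → clear.
News Report overlaps Entertainment Update, Entertainment Package, Sports Bulletin.

No — it overlaps Entertainment Package, Entertainment Update, Sports Bulletin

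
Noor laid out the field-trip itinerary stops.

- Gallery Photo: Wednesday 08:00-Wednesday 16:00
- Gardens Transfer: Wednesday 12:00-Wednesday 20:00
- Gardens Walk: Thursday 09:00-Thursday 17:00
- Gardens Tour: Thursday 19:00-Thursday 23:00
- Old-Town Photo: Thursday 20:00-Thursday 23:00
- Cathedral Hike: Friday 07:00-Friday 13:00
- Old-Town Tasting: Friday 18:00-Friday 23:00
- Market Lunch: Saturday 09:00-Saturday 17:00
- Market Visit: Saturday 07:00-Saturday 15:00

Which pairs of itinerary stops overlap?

Gallery Photo & Gardens Transfer, Gardens Tour & Old-Town Photo, Market Lunch & Market Visit

Two intervals overlap when each starts before the other ends.
Sorted by start: Gallery Photo, Gardens Transfer, Gardens Walk, Gardens Tour, Old-Town Photo, Cathedral Hike, Old-Town Tasting, Market Visit, Market Lunch.
Gardens Transfer starts before Gallery Photo ends → Gallery Photo and Gardens Transfer overlap.
Gardens Walk starts after Gallery Photo ends; Gallery Photo is clear from here.
Gardens Walk starts after Gardens Transfer ends; Gardens Transfer is clear from here.
Gardens Tour starts after Gardens Walk ends; Gardens Walk is clear from here.
Old-Town Photo starts before Gardens Tour ends → Gardens Tour and Old-Town Photo overlap.
Cathedral Hike starts after Gardens Tour ends; Gardens Tour is clear from here.
Cathedral Hike starts after Old-Town Photo ends; Old-Town Photo is clear from here.
Old-Town Tasting starts after Cathedral Hike ends; Cathedral Hike is clear from here.
Market Visit starts after Old-Town Tasting ends; Old-Town Tasting is clear from here.
Market Lunch starts before Market Visit ends → Market Visit and Market Lunch overlap.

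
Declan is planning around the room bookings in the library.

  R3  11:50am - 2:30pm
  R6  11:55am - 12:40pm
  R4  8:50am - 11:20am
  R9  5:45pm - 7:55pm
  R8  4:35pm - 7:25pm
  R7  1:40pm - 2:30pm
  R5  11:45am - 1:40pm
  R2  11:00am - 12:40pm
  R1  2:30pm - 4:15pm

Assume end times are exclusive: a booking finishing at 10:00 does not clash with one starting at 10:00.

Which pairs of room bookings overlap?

R2 & R3, R2 & R4, R2 & R5, R2 & R6, R3 & R5, R3 & R6, R3 & R7, R5 & R6, R8 & R9

Sorted by start: R4, R2, R5, R3, R6, R7, R1, R8, R9.
R2 starts before R4 ends → R4 and R2 overlap.
R5 starts after R4 ends; R4 is clear from here.
R5 starts before R2 ends → R2 and R5 overlap.
R3 starts before R2 ends → R2 and R3 overlap.
R6 starts before R2 ends → R2 and R6 overlap.
R7 starts after R2 ends; R2 is clear from here.
R3 starts before R5 ends → R5 and R3 overlap.
R6 starts before R5 ends → R5 and R6 overlap.
R7 starts exactly when R5 ends (back-to-back, no overlap); R5 is clear from here.
R6 starts before R3 ends → R3 and R6 overlap.
R7 starts before R3 ends → R3 and R7 overlap.
R1 starts exactly when R3 ends (back-to-back, no overlap); R3 is clear from here.
R7 starts after R6 ends; R6 is clear from here.
R1 starts exactly when R7 ends (back-to-back, no overlap); R7 is clear from here.
R8 starts after R1 ends; R1 is clear from here.
R9 starts before R8 ends → R8 and R9 overlap.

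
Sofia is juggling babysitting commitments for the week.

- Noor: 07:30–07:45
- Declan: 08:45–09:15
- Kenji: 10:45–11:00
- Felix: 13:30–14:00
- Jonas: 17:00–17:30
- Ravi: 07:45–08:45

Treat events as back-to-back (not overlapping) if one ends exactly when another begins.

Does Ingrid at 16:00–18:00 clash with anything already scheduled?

Noor: ends 07:45 at or before Ingrid starts 16:00 → clear.
Ravi: ends 08:45 at or before Ingrid starts 16:00 → clear.
Declan: ends 09:15 at or before Ingrid starts 16:00 → clear.
Kenji: ends 11:00 at or before Ingrid starts 16:00 → clear.
Felix: ends 14:00 at or before Ingrid starts 16:00 → clear.
Jonas: starts 17:00 before Ingrid ends 18:00, and ends 17:30 after Ingrid starts 16:00 → overlap.
Ingrid overlaps Jonas.

Yes — it overlaps Jonas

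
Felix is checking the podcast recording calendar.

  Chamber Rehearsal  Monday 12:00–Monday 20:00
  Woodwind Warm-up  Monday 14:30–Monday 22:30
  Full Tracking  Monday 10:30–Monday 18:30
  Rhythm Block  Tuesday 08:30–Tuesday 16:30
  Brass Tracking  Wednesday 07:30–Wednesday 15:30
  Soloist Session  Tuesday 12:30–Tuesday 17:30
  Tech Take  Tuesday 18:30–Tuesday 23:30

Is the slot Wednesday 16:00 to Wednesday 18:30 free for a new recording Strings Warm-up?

Yes — the slot is free

Full Tracking: ends Monday 18:30 at or before Strings Warm-up starts Wednesday 16:00 → clear.
Chamber Rehearsal: ends Monday 20:00 at or before Strings Warm-up starts Wednesday 16:00 → clear.
Woodwind Warm-up: ends Monday 22:30 at or before Strings Warm-up starts Wednesday 16:00 → clear.
Rhythm Block: ends Tuesday 16:30 at or before Strings Warm-up starts Wednesday 16:00 → clear.
Soloist Session: ends Tuesday 17:30 at or before Strings Warm-up starts Wednesday 16:00 → clear.
Tech Take: ends Tuesday 23:30 at or before Strings Warm-up starts Wednesday 16:00 → clear.
Brass Tracking: ends Wednesday 15:30 at or before Strings Warm-up starts Wednesday 16:00 → clear.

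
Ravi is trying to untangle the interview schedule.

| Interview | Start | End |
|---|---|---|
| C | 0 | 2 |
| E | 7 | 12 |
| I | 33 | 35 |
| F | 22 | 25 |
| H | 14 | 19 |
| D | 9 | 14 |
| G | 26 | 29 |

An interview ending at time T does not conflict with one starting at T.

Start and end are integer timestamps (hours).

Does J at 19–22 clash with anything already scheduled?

C: ends 2 at or before J starts 19 → clear.
E: ends 12 at or before J starts 19 → clear.
D: ends 14 at or before J starts 19 → clear.
H: ends 19 at or before J starts 19 → clear.
F: starts 22 at or after J ends 22 → clear.
G: starts 26 at or after J ends 22 → clear.
I: starts 33 at or after J ends 22 → clear.

No — it doesn't clash with anything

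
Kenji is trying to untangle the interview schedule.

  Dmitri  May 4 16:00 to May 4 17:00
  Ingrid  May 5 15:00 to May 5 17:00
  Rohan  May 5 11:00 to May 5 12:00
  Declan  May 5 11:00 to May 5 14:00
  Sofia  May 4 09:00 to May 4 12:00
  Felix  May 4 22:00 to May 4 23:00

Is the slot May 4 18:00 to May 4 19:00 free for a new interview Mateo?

Sofia: ends May 4 12:00 at or before Mateo starts May 4 18:00 → clear.
Dmitri: ends May 4 17:00 at or before Mateo starts May 4 18:00 → clear.
Felix: starts May 4 22:00 at or after Mateo ends May 4 19:00 → clear.
Declan: starts May 5 11:00 at or after Mateo ends May 4 19:00 → clear.
Rohan: starts May 5 11:00 at or after Mateo ends May 4 19:00 → clear.
Ingrid: starts May 5 15:00 at or after Mateo ends May 4 19:00 → clear.

Yes — the slot is free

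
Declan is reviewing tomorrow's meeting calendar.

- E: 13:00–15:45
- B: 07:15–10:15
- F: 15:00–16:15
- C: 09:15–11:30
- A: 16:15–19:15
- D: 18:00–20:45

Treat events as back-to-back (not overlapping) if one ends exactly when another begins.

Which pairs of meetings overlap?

A & D, B & C, E & F

Sorted by start: B, C, E, F, A, D.
C starts before B ends → B and C overlap.
E starts after B ends; B is clear from here.
E starts after C ends; C is clear from here.
F starts before E ends → E and F overlap.
A starts after E ends; E is clear from here.
A starts exactly when F ends (back-to-back, no overlap); F is clear from here.
D starts before A ends → A and D overlap.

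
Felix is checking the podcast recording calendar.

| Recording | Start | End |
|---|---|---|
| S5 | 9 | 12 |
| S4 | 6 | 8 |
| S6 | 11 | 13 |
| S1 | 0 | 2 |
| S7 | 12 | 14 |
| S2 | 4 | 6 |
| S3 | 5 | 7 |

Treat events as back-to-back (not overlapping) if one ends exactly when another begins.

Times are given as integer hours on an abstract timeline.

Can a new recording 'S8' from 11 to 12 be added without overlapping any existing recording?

No — it overlaps S5, S6

S1: ends 2 at or before S8 starts 11 → clear.
S2: ends 6 at or before S8 starts 11 → clear.
S3: ends 7 at or before S8 starts 11 → clear.
S4: ends 8 at or before S8 starts 11 → clear.
S5: starts 9 before S8 ends 12, and ends 12 after S8 starts 11 → overlap.
S6: starts 11 before S8 ends 12, and ends 13 after S8 starts 11 → overlap.
S7: starts 12 at or after S8 ends 12 → clear.
S8 overlaps S5, S6.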